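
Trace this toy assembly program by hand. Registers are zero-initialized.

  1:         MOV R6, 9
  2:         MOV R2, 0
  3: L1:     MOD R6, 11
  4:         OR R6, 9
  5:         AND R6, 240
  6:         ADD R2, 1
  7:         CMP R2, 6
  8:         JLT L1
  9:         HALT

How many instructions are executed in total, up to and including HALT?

39

R6=9
R2=0
R6=9%11=9
R6=9|9=9
R6=9&240=0
R2=0+1=1
CMP R2, 6  (cmp 1,6)
JLT L1: taken
R6=0%11=0
R6=0|9=9
R6=9&240=0
R2=1+1=2
CMP R2, 6  (cmp 2,6)
JLT L1: taken
R6=0%11=0
R6=0|9=9
R6=9&240=0
R2=2+1=3
CMP R2, 6  (cmp 3,6)
JLT L1: taken
R6=0%11=0
R6=0|9=9
R6=9&240=0
R2=3+1=4
CMP R2, 6  (cmp 4,6)
JLT L1: taken
R6=0%11=0
R6=0|9=9
R6=9&240=0
R2=4+1=5
CMP R2, 6  (cmp 5,6)
JLT L1: taken
R6=0%11=0
R6=0|9=9
R6=9&240=0
R2=5+1=6
CMP R2, 6  (cmp 6,6)
JLT L1: not taken
halt.
Total executed instructions: 39.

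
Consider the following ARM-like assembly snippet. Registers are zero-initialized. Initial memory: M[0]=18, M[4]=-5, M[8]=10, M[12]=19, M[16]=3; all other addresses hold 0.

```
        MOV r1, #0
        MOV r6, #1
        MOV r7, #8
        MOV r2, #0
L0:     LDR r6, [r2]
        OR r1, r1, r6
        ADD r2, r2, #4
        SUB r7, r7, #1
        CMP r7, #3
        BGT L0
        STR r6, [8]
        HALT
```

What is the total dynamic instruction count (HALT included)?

36

r1=0
r6=1
r7=8
r2=0
r6=M[0]=18
r1=0|18=18
r2=0+4=4
r7=8-1=7
CMP r7, #3  (cmp 7,3)
BGT L0: taken
r6=M[4]=-5
r1=18|(-5)=-5
r2=4+4=8
r7=7-1=6
CMP r7, #3  (cmp 6,3)
BGT L0: taken
r6=M[8]=10
r1=(-5)|10=-5
r2=8+4=12
r7=6-1=5
CMP r7, #3  (cmp 5,3)
BGT L0: taken
r6=M[12]=19
r1=(-5)|19=-5
r2=12+4=16
r7=5-1=4
CMP r7, #3  (cmp 4,3)
BGT L0: taken
r6=M[16]=3
r1=(-5)|3=-5
r2=16+4=20
r7=4-1=3
CMP r7, #3  (cmp 3,3)
BGT L0: not taken
STR r6, [8] → M[8]=3
halt.
Total executed instructions: 36.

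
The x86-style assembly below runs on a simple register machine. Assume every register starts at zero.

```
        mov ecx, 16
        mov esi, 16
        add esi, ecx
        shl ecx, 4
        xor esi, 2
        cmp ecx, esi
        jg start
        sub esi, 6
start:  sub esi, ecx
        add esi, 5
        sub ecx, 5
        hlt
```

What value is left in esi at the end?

-217

ecx=16
esi=16
esi=16+16=32
ecx=16<<4=256
esi=32^2=34
cmp ecx, esi  (cmp 256,34)
jg start: taken
esi=34-256=-222
esi=(-222)+5=-217
ecx=256-5=251
halt.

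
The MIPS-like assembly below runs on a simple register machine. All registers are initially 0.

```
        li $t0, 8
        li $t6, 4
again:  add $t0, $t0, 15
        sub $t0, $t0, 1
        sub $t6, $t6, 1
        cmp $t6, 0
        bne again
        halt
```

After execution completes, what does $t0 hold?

li $t0, 8 → $t0=8
li $t6, 4 → $t6=4
add $t0, $t0, 15 → $t0=8+15=23
sub $t0, $t0, 1 → $t0=23-1=22
sub $t6, $t6, 1 → $t6=4-1=3
cmp $t6, 0  (cmp 3,0)
bne again: taken
add $t0, $t0, 15 → $t0=22+15=37
sub $t0, $t0, 1 → $t0=37-1=36
sub $t6, $t6, 1 → $t6=3-1=2
cmp $t6, 0  (cmp 2,0)
bne again: taken
add $t0, $t0, 15 → $t0=36+15=51
sub $t0, $t0, 1 → $t0=51-1=50
sub $t6, $t6, 1 → $t6=2-1=1
cmp $t6, 0  (cmp 1,0)
bne again: taken
add $t0, $t0, 15 → $t0=50+15=65
sub $t0, $t0, 1 → $t0=65-1=64
sub $t6, $t6, 1 → $t6=1-1=0
cmp $t6, 0  (cmp 0,0)
bne again: not taken
halt.

64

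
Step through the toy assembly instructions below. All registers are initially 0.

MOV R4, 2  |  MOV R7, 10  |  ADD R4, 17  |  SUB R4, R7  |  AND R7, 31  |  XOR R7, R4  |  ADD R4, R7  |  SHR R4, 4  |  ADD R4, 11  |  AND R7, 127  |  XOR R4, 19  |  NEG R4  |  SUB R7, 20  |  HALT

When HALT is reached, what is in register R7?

-17

after MOV R4, 2: R4=2
after MOV R7, 10: R7=10
after ADD R4, 17: R4=2+17=19
after SUB R4, R7: R4=19-10=9
after AND R7, 31: R7=10&31=10
after XOR R7, R4: R7=10^9=3
after ADD R4, R7: R4=9+3=12
after SHR R4, 4: R4=12>>4=0
after ADD R4, 11: R4=0+11=11
after AND R7, 127: R7=3&127=3
after XOR R4, 19: R4=11^19=24
after NEG R4: R4=-(24)=-24
after SUB R7, 20: R7=3-20=-17
halt.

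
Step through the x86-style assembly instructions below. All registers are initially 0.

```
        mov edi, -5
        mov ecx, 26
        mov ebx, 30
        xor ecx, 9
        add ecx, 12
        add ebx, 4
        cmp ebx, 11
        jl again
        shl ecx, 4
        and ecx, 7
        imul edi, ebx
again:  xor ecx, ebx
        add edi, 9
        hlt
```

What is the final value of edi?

edi=-5
ecx=26
ebx=30
ecx=26^9=19
ecx=19+12=31
ebx=30+4=34
cmp ebx, 11  (cmp 34,11)
jl again: not taken
ecx=31<<4=496
ecx=496&7=0
edi=(-5)*34=-170
ecx=0^34=34
edi=(-170)+9=-161
halt.

-161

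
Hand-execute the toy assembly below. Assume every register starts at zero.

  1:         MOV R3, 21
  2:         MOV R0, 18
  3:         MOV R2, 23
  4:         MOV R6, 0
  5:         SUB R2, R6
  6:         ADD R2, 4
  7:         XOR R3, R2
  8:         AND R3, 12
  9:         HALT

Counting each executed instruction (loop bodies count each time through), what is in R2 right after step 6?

27

R3=21
R0=18
R2=23
R6=0
R2=23-0=23
R2=23+4=27
After step 6: R2 = 27.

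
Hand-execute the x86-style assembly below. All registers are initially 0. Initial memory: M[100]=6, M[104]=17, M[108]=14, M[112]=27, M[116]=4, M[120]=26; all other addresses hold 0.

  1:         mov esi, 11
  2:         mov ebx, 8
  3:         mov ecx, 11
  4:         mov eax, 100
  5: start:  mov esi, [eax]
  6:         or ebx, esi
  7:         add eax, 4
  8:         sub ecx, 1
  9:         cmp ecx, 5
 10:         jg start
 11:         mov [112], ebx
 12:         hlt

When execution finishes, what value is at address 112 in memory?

mov esi, 11 → esi=11
mov ebx, 8 → ebx=8
mov ecx, 11 → ecx=11
mov eax, 100 → eax=100
mov esi, [eax] → esi=M[100]=6
or ebx, esi → ebx=8|6=14
add eax, 4 → eax=100+4=104
sub ecx, 1 → ecx=11-1=10
cmp ecx, 5  (cmp 10,5)
jg start: taken
mov esi, [eax] → esi=M[104]=17
or ebx, esi → ebx=14|17=31
add eax, 4 → eax=104+4=108
sub ecx, 1 → ecx=10-1=9
cmp ecx, 5  (cmp 9,5)
jg start: taken
mov esi, [eax] → esi=M[108]=14
or ebx, esi → ebx=31|14=31
add eax, 4 → eax=108+4=112
sub ecx, 1 → ecx=9-1=8
cmp ecx, 5  (cmp 8,5)
jg start: taken
mov esi, [eax] → esi=M[112]=27
or ebx, esi → ebx=31|27=31
add eax, 4 → eax=112+4=116
sub ecx, 1 → ecx=8-1=7
cmp ecx, 5  (cmp 7,5)
jg start: taken
mov esi, [eax] → esi=M[116]=4
or ebx, esi → ebx=31|4=31
add eax, 4 → eax=116+4=120
sub ecx, 1 → ecx=7-1=6
cmp ecx, 5  (cmp 6,5)
jg start: taken
mov esi, [eax] → esi=M[120]=26
or ebx, esi → ebx=31|26=31
add eax, 4 → eax=120+4=124
sub ecx, 1 → ecx=6-1=5
cmp ecx, 5  (cmp 5,5)
jg start: not taken
mov [112], ebx → M[112]=31
halt.

31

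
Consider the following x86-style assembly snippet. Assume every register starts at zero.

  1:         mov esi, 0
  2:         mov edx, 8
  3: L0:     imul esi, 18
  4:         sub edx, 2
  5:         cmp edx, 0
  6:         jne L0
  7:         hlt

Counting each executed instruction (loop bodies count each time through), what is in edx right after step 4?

6

mov esi, 0 → esi=0
mov edx, 8 → edx=8
imul esi, 18 → esi=0*18=0
sub edx, 2 → edx=8-2=6
After step 4: edx = 6.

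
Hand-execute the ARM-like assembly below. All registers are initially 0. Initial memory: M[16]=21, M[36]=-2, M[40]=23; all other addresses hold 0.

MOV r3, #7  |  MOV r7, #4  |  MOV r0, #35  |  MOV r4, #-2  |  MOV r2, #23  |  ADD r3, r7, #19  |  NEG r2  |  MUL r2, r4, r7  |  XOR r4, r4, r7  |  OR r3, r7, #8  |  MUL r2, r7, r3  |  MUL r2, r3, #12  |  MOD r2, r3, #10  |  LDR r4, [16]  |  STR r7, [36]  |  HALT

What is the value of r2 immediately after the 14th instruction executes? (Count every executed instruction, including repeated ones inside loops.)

r3=7
r7=4
r0=35
r4=-2
r2=23
r3=4+19=23
r2=-(23)=-23
r2=(-2)*4=-8
r4=(-2)^4=-6
r3=4|8=12
r2=4*12=48
r2=12*12=144
r2=12%10=2
r4=M[16]=21
After step 14: r2 = 2.

2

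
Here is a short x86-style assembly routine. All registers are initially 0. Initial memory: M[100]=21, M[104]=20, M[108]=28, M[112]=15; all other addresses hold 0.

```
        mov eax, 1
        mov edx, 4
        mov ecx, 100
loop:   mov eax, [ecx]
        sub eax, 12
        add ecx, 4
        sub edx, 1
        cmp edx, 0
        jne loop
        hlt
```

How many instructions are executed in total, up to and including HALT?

after mov eax, 1: eax=1
after mov edx, 4: edx=4
after mov ecx, 100: ecx=100
after mov eax, [ecx]: eax=M[100]=21
after sub eax, 12: eax=21-12=9
after add ecx, 4: ecx=100+4=104
after sub edx, 1: edx=4-1=3
cmp edx, 0  (cmp 3,0)
jne loop: taken
after mov eax, [ecx]: eax=M[104]=20
after sub eax, 12: eax=20-12=8
after add ecx, 4: ecx=104+4=108
after sub edx, 1: edx=3-1=2
cmp edx, 0  (cmp 2,0)
jne loop: taken
after mov eax, [ecx]: eax=M[108]=28
after sub eax, 12: eax=28-12=16
after add ecx, 4: ecx=108+4=112
after sub edx, 1: edx=2-1=1
cmp edx, 0  (cmp 1,0)
jne loop: taken
after mov eax, [ecx]: eax=M[112]=15
after sub eax, 12: eax=15-12=3
after add ecx, 4: ecx=112+4=116
after sub edx, 1: edx=1-1=0
cmp edx, 0  (cmp 0,0)
jne loop: not taken
halt.
Total executed instructions: 28.

28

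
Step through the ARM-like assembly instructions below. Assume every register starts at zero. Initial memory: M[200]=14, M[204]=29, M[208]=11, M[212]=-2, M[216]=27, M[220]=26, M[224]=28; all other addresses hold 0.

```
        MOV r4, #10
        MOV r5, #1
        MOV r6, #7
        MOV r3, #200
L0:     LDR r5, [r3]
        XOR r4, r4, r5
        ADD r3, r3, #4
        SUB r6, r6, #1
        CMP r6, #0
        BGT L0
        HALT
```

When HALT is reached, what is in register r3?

r4=10
r5=1
r6=7
r3=200
r5=M[200]=14
r4=10^14=4
r3=200+4=204
r6=7-1=6
CMP r6, #0  (cmp 6,0)
BGT L0: taken
r5=M[204]=29
r4=4^29=25
r3=204+4=208
r6=6-1=5
CMP r6, #0  (cmp 5,0)
BGT L0: taken
r5=M[208]=11
r4=25^11=18
r3=208+4=212
r6=5-1=4
CMP r6, #0  (cmp 4,0)
BGT L0: taken
r5=M[212]=-2
r4=18^(-2)=-20
r3=212+4=216
r6=4-1=3
CMP r6, #0  (cmp 3,0)
BGT L0: taken
r5=M[216]=27
r4=(-20)^27=-9
r3=216+4=220
r6=3-1=2
CMP r6, #0  (cmp 2,0)
BGT L0: taken
r5=M[220]=26
r4=(-9)^26=-19
r3=220+4=224
r6=2-1=1
CMP r6, #0  (cmp 1,0)
BGT L0: taken
r5=M[224]=28
r4=(-19)^28=-15
r3=224+4=228
r6=1-1=0
CMP r6, #0  (cmp 0,0)
BGT L0: not taken
halt.

228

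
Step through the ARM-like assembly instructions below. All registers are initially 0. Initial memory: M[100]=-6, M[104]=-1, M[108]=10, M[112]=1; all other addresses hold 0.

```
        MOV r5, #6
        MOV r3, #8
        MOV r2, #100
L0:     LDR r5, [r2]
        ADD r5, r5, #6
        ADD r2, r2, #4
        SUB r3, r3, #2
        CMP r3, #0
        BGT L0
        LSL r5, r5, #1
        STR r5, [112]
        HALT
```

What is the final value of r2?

MOV r5, #6 → r5=6
MOV r3, #8 → r3=8
MOV r2, #100 → r2=100
LDR r5, [r2] → r5=M[100]=-6
ADD r5, r5, #6 → r5=(-6)+6=0
ADD r2, r2, #4 → r2=100+4=104
SUB r3, r3, #2 → r3=8-2=6
CMP r3, #0  (cmp 6,0)
BGT L0: taken
LDR r5, [r2] → r5=M[104]=-1
ADD r5, r5, #6 → r5=(-1)+6=5
ADD r2, r2, #4 → r2=104+4=108
SUB r3, r3, #2 → r3=6-2=4
CMP r3, #0  (cmp 4,0)
BGT L0: taken
LDR r5, [r2] → r5=M[108]=10
ADD r5, r5, #6 → r5=10+6=16
ADD r2, r2, #4 → r2=108+4=112
SUB r3, r3, #2 → r3=4-2=2
CMP r3, #0  (cmp 2,0)
BGT L0: taken
LDR r5, [r2] → r5=M[112]=1
ADD r5, r5, #6 → r5=1+6=7
ADD r2, r2, #4 → r2=112+4=116
SUB r3, r3, #2 → r3=2-2=0
CMP r3, #0  (cmp 0,0)
BGT L0: not taken
LSL r5, r5, #1 → r5=7<<1=14
STR r5, [112] → M[112]=14
halt.

116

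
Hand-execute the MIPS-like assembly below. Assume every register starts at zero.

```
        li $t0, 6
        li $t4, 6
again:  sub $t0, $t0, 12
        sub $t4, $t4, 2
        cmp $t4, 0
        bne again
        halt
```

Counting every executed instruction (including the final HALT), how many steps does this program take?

15

li $t0, 6 → $t0=6
li $t4, 6 → $t4=6
sub $t0, $t0, 12 → $t0=6-12=-6
sub $t4, $t4, 2 → $t4=6-2=4
cmp $t4, 0  (cmp 4,0)
bne again: taken
sub $t0, $t0, 12 → $t0=(-6)-12=-18
sub $t4, $t4, 2 → $t4=4-2=2
cmp $t4, 0  (cmp 2,0)
bne again: taken
sub $t0, $t0, 12 → $t0=(-18)-12=-30
sub $t4, $t4, 2 → $t4=2-2=0
cmp $t4, 0  (cmp 0,0)
bne again: not taken
halt.
Total executed instructions: 15.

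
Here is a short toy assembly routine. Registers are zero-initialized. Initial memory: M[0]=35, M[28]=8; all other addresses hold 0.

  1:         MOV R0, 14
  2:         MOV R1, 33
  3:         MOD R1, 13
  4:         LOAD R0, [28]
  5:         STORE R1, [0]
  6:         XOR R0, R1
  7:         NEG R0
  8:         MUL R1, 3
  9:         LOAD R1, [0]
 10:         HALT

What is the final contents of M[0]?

7

R0=14
R1=33
R1=33%13=7
R0=M[28]=8
STORE R1, [0] → M[0]=7
R0=8^7=15
R0=-(15)=-15
R1=7*3=21
R1=M[0]=7
halt.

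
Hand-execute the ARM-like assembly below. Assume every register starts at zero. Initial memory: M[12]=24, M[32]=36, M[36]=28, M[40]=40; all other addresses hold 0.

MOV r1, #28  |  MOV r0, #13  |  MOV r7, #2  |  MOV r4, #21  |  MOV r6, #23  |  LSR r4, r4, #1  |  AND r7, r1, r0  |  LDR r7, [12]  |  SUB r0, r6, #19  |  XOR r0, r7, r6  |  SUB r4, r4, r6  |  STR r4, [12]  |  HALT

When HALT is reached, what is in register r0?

r1=28
r0=13
r7=2
r4=21
r6=23
r4=21>>1=10
r7=28&13=12
r7=M[12]=24
r0=23-19=4
r0=24^23=15
r4=10-23=-13
STR r4, [12] → M[12]=-13
halt.

15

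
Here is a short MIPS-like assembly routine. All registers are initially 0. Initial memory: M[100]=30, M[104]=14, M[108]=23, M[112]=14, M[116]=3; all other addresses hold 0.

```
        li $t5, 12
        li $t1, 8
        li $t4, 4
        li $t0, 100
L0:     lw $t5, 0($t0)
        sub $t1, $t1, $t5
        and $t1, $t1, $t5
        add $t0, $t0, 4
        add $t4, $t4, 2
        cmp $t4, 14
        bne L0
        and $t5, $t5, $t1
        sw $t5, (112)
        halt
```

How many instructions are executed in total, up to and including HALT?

42

li $t5, 12 → $t5=12
li $t1, 8 → $t1=8
li $t4, 4 → $t4=4
li $t0, 100 → $t0=100
lw $t5, 0($t0) → $t5=M[100]=30
sub $t1, $t1, $t5 → $t1=8-30=-22
and $t1, $t1, $t5 → $t1=(-22)&30=10
add $t0, $t0, 4 → $t0=100+4=104
add $t4, $t4, 2 → $t4=4+2=6
cmp $t4, 14  (cmp 6,14)
bne L0: taken
lw $t5, 0($t0) → $t5=M[104]=14
sub $t1, $t1, $t5 → $t1=10-14=-4
and $t1, $t1, $t5 → $t1=(-4)&14=12
add $t0, $t0, 4 → $t0=104+4=108
add $t4, $t4, 2 → $t4=6+2=8
cmp $t4, 14  (cmp 8,14)
bne L0: taken
lw $t5, 0($t0) → $t5=M[108]=23
sub $t1, $t1, $t5 → $t1=12-23=-11
and $t1, $t1, $t5 → $t1=(-11)&23=21
add $t0, $t0, 4 → $t0=108+4=112
add $t4, $t4, 2 → $t4=8+2=10
cmp $t4, 14  (cmp 10,14)
bne L0: taken
lw $t5, 0($t0) → $t5=M[112]=14
sub $t1, $t1, $t5 → $t1=21-14=7
and $t1, $t1, $t5 → $t1=7&14=6
add $t0, $t0, 4 → $t0=112+4=116
add $t4, $t4, 2 → $t4=10+2=12
cmp $t4, 14  (cmp 12,14)
bne L0: taken
lw $t5, 0($t0) → $t5=M[116]=3
sub $t1, $t1, $t5 → $t1=6-3=3
and $t1, $t1, $t5 → $t1=3&3=3
add $t0, $t0, 4 → $t0=116+4=120
add $t4, $t4, 2 → $t4=12+2=14
cmp $t4, 14  (cmp 14,14)
bne L0: not taken
and $t5, $t5, $t1 → $t5=3&3=3
sw $t5, (112) → M[112]=3
halt.
Total executed instructions: 42.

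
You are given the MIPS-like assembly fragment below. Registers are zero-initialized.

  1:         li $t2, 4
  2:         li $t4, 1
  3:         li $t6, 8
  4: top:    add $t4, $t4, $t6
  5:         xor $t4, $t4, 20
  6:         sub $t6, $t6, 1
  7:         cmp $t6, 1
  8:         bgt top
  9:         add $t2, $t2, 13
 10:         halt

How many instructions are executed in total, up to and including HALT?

40

$t2=4
$t4=1
$t6=8
$t4=1+8=9
$t4=9^20=29
$t6=8-1=7
cmp $t6, 1  (cmp 7,1)
bgt top: taken
$t4=29+7=36
$t4=36^20=48
$t6=7-1=6
cmp $t6, 1  (cmp 6,1)
bgt top: taken
$t4=48+6=54
$t4=54^20=34
$t6=6-1=5
cmp $t6, 1  (cmp 5,1)
bgt top: taken
$t4=34+5=39
$t4=39^20=51
$t6=5-1=4
cmp $t6, 1  (cmp 4,1)
bgt top: taken
$t4=51+4=55
$t4=55^20=35
$t6=4-1=3
cmp $t6, 1  (cmp 3,1)
bgt top: taken
$t4=35+3=38
$t4=38^20=50
$t6=3-1=2
cmp $t6, 1  (cmp 2,1)
bgt top: taken
$t4=50+2=52
$t4=52^20=32
$t6=2-1=1
cmp $t6, 1  (cmp 1,1)
bgt top: not taken
$t2=4+13=17
halt.
Total executed instructions: 40.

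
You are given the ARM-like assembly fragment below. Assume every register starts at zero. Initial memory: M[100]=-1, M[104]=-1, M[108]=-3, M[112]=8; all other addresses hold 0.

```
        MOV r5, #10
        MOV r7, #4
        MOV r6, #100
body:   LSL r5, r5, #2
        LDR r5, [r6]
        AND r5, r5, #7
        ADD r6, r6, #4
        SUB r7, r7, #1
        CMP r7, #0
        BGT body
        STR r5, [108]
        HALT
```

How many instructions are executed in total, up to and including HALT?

after MOV r5, #10: r5=10
after MOV r7, #4: r7=4
after MOV r6, #100: r6=100
after LSL r5, r5, #2: r5=10<<2=40
after LDR r5, [r6]: r5=M[100]=-1
after AND r5, r5, #7: r5=(-1)&7=7
after ADD r6, r6, #4: r6=100+4=104
after SUB r7, r7, #1: r7=4-1=3
CMP r7, #0  (cmp 3,0)
BGT body: taken
after LSL r5, r5, #2: r5=7<<2=28
after LDR r5, [r6]: r5=M[104]=-1
after AND r5, r5, #7: r5=(-1)&7=7
after ADD r6, r6, #4: r6=104+4=108
after SUB r7, r7, #1: r7=3-1=2
CMP r7, #0  (cmp 2,0)
BGT body: taken
after LSL r5, r5, #2: r5=7<<2=28
after LDR r5, [r6]: r5=M[108]=-3
after AND r5, r5, #7: r5=(-3)&7=5
after ADD r6, r6, #4: r6=108+4=112
after SUB r7, r7, #1: r7=2-1=1
CMP r7, #0  (cmp 1,0)
BGT body: taken
after LSL r5, r5, #2: r5=5<<2=20
after LDR r5, [r6]: r5=M[112]=8
after AND r5, r5, #7: r5=8&7=0
after ADD r6, r6, #4: r6=112+4=116
after SUB r7, r7, #1: r7=1-1=0
CMP r7, #0  (cmp 0,0)
BGT body: not taken
STR r5, [108] → M[108]=0
halt.
Total executed instructions: 33.

33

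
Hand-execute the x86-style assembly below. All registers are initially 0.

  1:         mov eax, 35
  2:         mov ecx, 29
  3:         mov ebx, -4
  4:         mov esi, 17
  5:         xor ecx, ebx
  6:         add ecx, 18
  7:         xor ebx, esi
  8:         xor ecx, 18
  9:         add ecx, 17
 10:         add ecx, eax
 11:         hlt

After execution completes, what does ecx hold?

21

eax=35
ecx=29
ebx=-4
esi=17
ecx=29^(-4)=-31
ecx=(-31)+18=-13
ebx=(-4)^17=-19
ecx=(-13)^18=-31
ecx=(-31)+17=-14
ecx=(-14)+35=21
halt.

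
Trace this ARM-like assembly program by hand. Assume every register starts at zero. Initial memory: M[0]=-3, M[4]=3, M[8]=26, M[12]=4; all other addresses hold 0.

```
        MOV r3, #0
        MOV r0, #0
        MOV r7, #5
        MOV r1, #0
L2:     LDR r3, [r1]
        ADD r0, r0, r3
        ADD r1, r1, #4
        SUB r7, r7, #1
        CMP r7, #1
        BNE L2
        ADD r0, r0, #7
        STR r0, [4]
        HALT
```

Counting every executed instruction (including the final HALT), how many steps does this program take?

after MOV r3, #0: r3=0
after MOV r0, #0: r0=0
after MOV r7, #5: r7=5
after MOV r1, #0: r1=0
after LDR r3, [r1]: r3=M[0]=-3
after ADD r0, r0, r3: r0=0+(-3)=-3
after ADD r1, r1, #4: r1=0+4=4
after SUB r7, r7, #1: r7=5-1=4
CMP r7, #1  (cmp 4,1)
BNE L2: taken
after LDR r3, [r1]: r3=M[4]=3
after ADD r0, r0, r3: r0=(-3)+3=0
after ADD r1, r1, #4: r1=4+4=8
after SUB r7, r7, #1: r7=4-1=3
CMP r7, #1  (cmp 3,1)
BNE L2: taken
after LDR r3, [r1]: r3=M[8]=26
after ADD r0, r0, r3: r0=0+26=26
after ADD r1, r1, #4: r1=8+4=12
after SUB r7, r7, #1: r7=3-1=2
CMP r7, #1  (cmp 2,1)
BNE L2: taken
after LDR r3, [r1]: r3=M[12]=4
after ADD r0, r0, r3: r0=26+4=30
after ADD r1, r1, #4: r1=12+4=16
after SUB r7, r7, #1: r7=2-1=1
CMP r7, #1  (cmp 1,1)
BNE L2: not taken
after ADD r0, r0, #7: r0=30+7=37
STR r0, [4] → M[4]=37
halt.
Total executed instructions: 31.

31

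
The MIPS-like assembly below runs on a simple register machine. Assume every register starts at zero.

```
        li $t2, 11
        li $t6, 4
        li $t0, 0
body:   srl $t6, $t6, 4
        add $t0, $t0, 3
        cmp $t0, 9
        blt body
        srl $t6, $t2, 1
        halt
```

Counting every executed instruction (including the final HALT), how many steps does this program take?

li $t2, 11 → $t2=11
li $t6, 4 → $t6=4
li $t0, 0 → $t0=0
srl $t6, $t6, 4 → $t6=4>>4=0
add $t0, $t0, 3 → $t0=0+3=3
cmp $t0, 9  (cmp 3,9)
blt body: taken
srl $t6, $t6, 4 → $t6=0>>4=0
add $t0, $t0, 3 → $t0=3+3=6
cmp $t0, 9  (cmp 6,9)
blt body: taken
srl $t6, $t6, 4 → $t6=0>>4=0
add $t0, $t0, 3 → $t0=6+3=9
cmp $t0, 9  (cmp 9,9)
blt body: not taken
srl $t6, $t2, 1 → $t6=11>>1=5
halt.
Total executed instructions: 17.

17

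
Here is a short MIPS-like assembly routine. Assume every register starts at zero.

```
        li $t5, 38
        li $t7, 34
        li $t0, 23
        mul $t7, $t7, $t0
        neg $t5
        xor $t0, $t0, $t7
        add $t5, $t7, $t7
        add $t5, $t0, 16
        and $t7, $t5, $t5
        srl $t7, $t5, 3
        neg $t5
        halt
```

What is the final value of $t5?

-809

li $t5, 38 → $t5=38
li $t7, 34 → $t7=34
li $t0, 23 → $t0=23
mul $t7, $t7, $t0 → $t7=34*23=782
neg $t5 → $t5=-(38)=-38
xor $t0, $t0, $t7 → $t0=23^782=793
add $t5, $t7, $t7 → $t5=782+782=1564
add $t5, $t0, 16 → $t5=793+16=809
and $t7, $t5, $t5 → $t7=809&809=809
srl $t7, $t5, 3 → $t7=809>>3=101
neg $t5 → $t5=-(809)=-809
halt.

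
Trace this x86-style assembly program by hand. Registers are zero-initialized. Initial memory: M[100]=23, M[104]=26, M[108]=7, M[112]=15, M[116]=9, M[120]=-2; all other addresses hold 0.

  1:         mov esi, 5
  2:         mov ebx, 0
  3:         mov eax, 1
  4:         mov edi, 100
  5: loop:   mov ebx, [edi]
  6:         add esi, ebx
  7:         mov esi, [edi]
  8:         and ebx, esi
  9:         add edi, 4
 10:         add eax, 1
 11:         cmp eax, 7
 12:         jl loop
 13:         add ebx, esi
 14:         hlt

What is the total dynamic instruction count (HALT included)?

after mov esi, 5: esi=5
after mov ebx, 0: ebx=0
after mov eax, 1: eax=1
after mov edi, 100: edi=100
after mov ebx, [edi]: ebx=M[100]=23
after add esi, ebx: esi=5+23=28
after mov esi, [edi]: esi=M[100]=23
after and ebx, esi: ebx=23&23=23
after add edi, 4: edi=100+4=104
after add eax, 1: eax=1+1=2
cmp eax, 7  (cmp 2,7)
jl loop: taken
after mov ebx, [edi]: ebx=M[104]=26
after add esi, ebx: esi=23+26=49
after mov esi, [edi]: esi=M[104]=26
after and ebx, esi: ebx=26&26=26
after add edi, 4: edi=104+4=108
after add eax, 1: eax=2+1=3
cmp eax, 7  (cmp 3,7)
jl loop: taken
after mov ebx, [edi]: ebx=M[108]=7
after add esi, ebx: esi=26+7=33
after mov esi, [edi]: esi=M[108]=7
after and ebx, esi: ebx=7&7=7
after add edi, 4: edi=108+4=112
after add eax, 1: eax=3+1=4
cmp eax, 7  (cmp 4,7)
jl loop: taken
after mov ebx, [edi]: ebx=M[112]=15
after add esi, ebx: esi=7+15=22
after mov esi, [edi]: esi=M[112]=15
after and ebx, esi: ebx=15&15=15
after add edi, 4: edi=112+4=116
after add eax, 1: eax=4+1=5
cmp eax, 7  (cmp 5,7)
jl loop: taken
after mov ebx, [edi]: ebx=M[116]=9
after add esi, ebx: esi=15+9=24
after mov esi, [edi]: esi=M[116]=9
after and ebx, esi: ebx=9&9=9
after add edi, 4: edi=116+4=120
after add eax, 1: eax=5+1=6
cmp eax, 7  (cmp 6,7)
jl loop: taken
after mov ebx, [edi]: ebx=M[120]=-2
after add esi, ebx: esi=9+(-2)=7
after mov esi, [edi]: esi=M[120]=-2
after and ebx, esi: ebx=(-2)&(-2)=-2
after add edi, 4: edi=120+4=124
after add eax, 1: eax=6+1=7
cmp eax, 7  (cmp 7,7)
jl loop: not taken
after add ebx, esi: ebx=(-2)+(-2)=-4
halt.
Total executed instructions: 54.

54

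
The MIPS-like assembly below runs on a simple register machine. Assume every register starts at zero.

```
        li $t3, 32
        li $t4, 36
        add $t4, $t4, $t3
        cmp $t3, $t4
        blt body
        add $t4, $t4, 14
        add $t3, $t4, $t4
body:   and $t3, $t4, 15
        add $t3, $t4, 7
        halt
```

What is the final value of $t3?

after li $t3, 32: $t3=32
after li $t4, 36: $t4=36
after add $t4, $t4, $t3: $t4=36+32=68
cmp $t3, $t4  (cmp 32,68)
blt body: taken
after and $t3, $t4, 15: $t3=68&15=4
after add $t3, $t4, 7: $t3=68+7=75
halt.

75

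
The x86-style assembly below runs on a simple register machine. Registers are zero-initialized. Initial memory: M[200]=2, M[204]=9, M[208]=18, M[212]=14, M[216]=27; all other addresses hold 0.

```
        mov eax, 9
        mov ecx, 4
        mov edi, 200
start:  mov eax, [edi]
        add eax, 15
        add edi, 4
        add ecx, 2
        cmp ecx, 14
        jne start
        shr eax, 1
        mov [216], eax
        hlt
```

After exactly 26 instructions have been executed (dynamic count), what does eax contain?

after mov eax, 9: eax=9
after mov ecx, 4: ecx=4
after mov edi, 200: edi=200
after mov eax, [edi]: eax=M[200]=2
after add eax, 15: eax=2+15=17
after add edi, 4: edi=200+4=204
after add ecx, 2: ecx=4+2=6
cmp ecx, 14  (cmp 6,14)
jne start: taken
after mov eax, [edi]: eax=M[204]=9
after add eax, 15: eax=9+15=24
after add edi, 4: edi=204+4=208
after add ecx, 2: ecx=6+2=8
cmp ecx, 14  (cmp 8,14)
jne start: taken
after mov eax, [edi]: eax=M[208]=18
after add eax, 15: eax=18+15=33
after add edi, 4: edi=208+4=212
after add ecx, 2: ecx=8+2=10
cmp ecx, 14  (cmp 10,14)
jne start: taken
after mov eax, [edi]: eax=M[212]=14
after add eax, 15: eax=14+15=29
after add edi, 4: edi=212+4=216
after add ecx, 2: ecx=10+2=12
cmp ecx, 14  (cmp 12,14)
After step 26: eax = 29.

29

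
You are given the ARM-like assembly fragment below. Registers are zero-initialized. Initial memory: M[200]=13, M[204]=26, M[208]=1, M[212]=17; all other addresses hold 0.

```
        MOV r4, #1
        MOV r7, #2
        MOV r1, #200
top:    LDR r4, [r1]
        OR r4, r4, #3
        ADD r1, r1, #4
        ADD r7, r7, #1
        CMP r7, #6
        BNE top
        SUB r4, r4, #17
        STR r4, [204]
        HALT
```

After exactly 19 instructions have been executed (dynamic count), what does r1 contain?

after MOV r4, #1: r4=1
after MOV r7, #2: r7=2
after MOV r1, #200: r1=200
after LDR r4, [r1]: r4=M[200]=13
after OR r4, r4, #3: r4=13|3=15
after ADD r1, r1, #4: r1=200+4=204
after ADD r7, r7, #1: r7=2+1=3
CMP r7, #6  (cmp 3,6)
BNE top: taken
after LDR r4, [r1]: r4=M[204]=26
after OR r4, r4, #3: r4=26|3=27
after ADD r1, r1, #4: r1=204+4=208
after ADD r7, r7, #1: r7=3+1=4
CMP r7, #6  (cmp 4,6)
BNE top: taken
after LDR r4, [r1]: r4=M[208]=1
after OR r4, r4, #3: r4=1|3=3
after ADD r1, r1, #4: r1=208+4=212
after ADD r7, r7, #1: r7=4+1=5
After step 19: r1 = 212.

212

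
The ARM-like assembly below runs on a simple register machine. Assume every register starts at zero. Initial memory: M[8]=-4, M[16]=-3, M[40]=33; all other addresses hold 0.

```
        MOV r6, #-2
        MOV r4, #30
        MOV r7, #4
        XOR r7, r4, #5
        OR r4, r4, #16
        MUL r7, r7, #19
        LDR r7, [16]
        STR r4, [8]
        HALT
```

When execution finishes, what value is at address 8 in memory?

MOV r6, #-2 → r6=-2
MOV r4, #30 → r4=30
MOV r7, #4 → r7=4
XOR r7, r4, #5 → r7=30^5=27
OR r4, r4, #16 → r4=30|16=30
MUL r7, r7, #19 → r7=27*19=513
LDR r7, [16] → r7=M[16]=-3
STR r4, [8] → M[8]=30
halt.

30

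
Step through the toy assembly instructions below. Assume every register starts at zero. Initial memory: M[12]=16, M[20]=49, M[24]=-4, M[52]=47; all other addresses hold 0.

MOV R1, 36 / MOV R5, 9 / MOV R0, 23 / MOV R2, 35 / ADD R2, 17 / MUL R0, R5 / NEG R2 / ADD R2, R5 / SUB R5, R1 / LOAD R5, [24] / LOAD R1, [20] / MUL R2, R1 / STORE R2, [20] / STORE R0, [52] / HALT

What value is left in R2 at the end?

R1=36
R5=9
R0=23
R2=35
R2=35+17=52
R0=23*9=207
R2=-(52)=-52
R2=(-52)+9=-43
R5=9-36=-27
R5=M[24]=-4
R1=M[20]=49
R2=(-43)*49=-2107
STORE R2, [20] → M[20]=-2107
STORE R0, [52] → M[52]=207
halt.

-2107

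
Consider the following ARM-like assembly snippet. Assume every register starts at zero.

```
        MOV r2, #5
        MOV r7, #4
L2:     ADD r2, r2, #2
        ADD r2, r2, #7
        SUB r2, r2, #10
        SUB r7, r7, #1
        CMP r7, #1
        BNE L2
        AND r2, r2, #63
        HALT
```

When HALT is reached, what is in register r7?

1

after MOV r2, #5: r2=5
after MOV r7, #4: r7=4
after ADD r2, r2, #2: r2=5+2=7
after ADD r2, r2, #7: r2=7+7=14
after SUB r2, r2, #10: r2=14-10=4
after SUB r7, r7, #1: r7=4-1=3
CMP r7, #1  (cmp 3,1)
BNE L2: taken
after ADD r2, r2, #2: r2=4+2=6
after ADD r2, r2, #7: r2=6+7=13
after SUB r2, r2, #10: r2=13-10=3
after SUB r7, r7, #1: r7=3-1=2
CMP r7, #1  (cmp 2,1)
BNE L2: taken
after ADD r2, r2, #2: r2=3+2=5
after ADD r2, r2, #7: r2=5+7=12
after SUB r2, r2, #10: r2=12-10=2
after SUB r7, r7, #1: r7=2-1=1
CMP r7, #1  (cmp 1,1)
BNE L2: not taken
after AND r2, r2, #63: r2=2&63=2
halt.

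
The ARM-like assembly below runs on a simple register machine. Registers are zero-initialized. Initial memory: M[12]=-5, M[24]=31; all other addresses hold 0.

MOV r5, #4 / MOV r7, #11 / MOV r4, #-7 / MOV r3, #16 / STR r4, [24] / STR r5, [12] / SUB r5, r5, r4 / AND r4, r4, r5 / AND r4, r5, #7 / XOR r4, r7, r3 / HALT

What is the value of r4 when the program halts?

MOV r5, #4 → r5=4
MOV r7, #11 → r7=11
MOV r4, #-7 → r4=-7
MOV r3, #16 → r3=16
STR r4, [24] → M[24]=-7
STR r5, [12] → M[12]=4
SUB r5, r5, r4 → r5=4-(-7)=11
AND r4, r4, r5 → r4=(-7)&11=9
AND r4, r5, #7 → r4=11&7=3
XOR r4, r7, r3 → r4=11^16=27
halt.

27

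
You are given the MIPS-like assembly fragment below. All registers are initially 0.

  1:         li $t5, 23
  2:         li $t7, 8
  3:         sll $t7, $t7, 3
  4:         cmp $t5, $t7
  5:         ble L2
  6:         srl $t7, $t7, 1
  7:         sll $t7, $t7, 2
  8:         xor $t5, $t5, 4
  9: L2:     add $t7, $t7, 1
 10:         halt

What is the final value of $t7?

65

$t5=23
$t7=8
$t7=8<<3=64
cmp $t5, $t7  (cmp 23,64)
ble L2: taken
$t7=64+1=65
halt.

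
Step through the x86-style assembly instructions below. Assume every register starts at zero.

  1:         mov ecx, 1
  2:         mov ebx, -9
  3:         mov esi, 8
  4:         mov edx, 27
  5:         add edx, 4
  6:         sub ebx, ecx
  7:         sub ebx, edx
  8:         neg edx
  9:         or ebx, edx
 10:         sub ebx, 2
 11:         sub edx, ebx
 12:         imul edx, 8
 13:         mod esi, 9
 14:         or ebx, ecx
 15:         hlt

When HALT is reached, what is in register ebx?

mov ecx, 1 → ecx=1
mov ebx, -9 → ebx=-9
mov esi, 8 → esi=8
mov edx, 27 → edx=27
add edx, 4 → edx=27+4=31
sub ebx, ecx → ebx=(-9)-1=-10
sub ebx, edx → ebx=(-10)-31=-41
neg edx → edx=-(31)=-31
or ebx, edx → ebx=(-41)|(-31)=-9
sub ebx, 2 → ebx=(-9)-2=-11
sub edx, ebx → edx=(-31)-(-11)=-20
imul edx, 8 → edx=(-20)*8=-160
mod esi, 9 → esi=8%9=8
or ebx, ecx → ebx=(-11)|1=-11
halt.

-11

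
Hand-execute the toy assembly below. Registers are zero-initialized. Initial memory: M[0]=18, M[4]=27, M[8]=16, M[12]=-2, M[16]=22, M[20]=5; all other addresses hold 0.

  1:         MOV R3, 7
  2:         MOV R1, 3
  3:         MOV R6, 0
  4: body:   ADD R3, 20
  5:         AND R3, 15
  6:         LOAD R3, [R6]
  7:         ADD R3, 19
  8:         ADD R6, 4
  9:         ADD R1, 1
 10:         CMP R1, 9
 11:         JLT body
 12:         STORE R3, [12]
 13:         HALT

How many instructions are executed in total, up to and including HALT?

R3=7
R1=3
R6=0
R3=7+20=27
R3=27&15=11
R3=M[0]=18
R3=18+19=37
R6=0+4=4
R1=3+1=4
CMP R1, 9  (cmp 4,9)
JLT body: taken
R3=37+20=57
R3=57&15=9
R3=M[4]=27
R3=27+19=46
R6=4+4=8
R1=4+1=5
CMP R1, 9  (cmp 5,9)
JLT body: taken
R3=46+20=66
R3=66&15=2
R3=M[8]=16
R3=16+19=35
R6=8+4=12
R1=5+1=6
CMP R1, 9  (cmp 6,9)
JLT body: taken
R3=35+20=55
R3=55&15=7
R3=M[12]=-2
R3=(-2)+19=17
R6=12+4=16
R1=6+1=7
CMP R1, 9  (cmp 7,9)
JLT body: taken
R3=17+20=37
R3=37&15=5
R3=M[16]=22
R3=22+19=41
R6=16+4=20
R1=7+1=8
CMP R1, 9  (cmp 8,9)
JLT body: taken
R3=41+20=61
R3=61&15=13
R3=M[20]=5
R3=5+19=24
R6=20+4=24
R1=8+1=9
CMP R1, 9  (cmp 9,9)
JLT body: not taken
STORE R3, [12] → M[12]=24
halt.
Total executed instructions: 53.

53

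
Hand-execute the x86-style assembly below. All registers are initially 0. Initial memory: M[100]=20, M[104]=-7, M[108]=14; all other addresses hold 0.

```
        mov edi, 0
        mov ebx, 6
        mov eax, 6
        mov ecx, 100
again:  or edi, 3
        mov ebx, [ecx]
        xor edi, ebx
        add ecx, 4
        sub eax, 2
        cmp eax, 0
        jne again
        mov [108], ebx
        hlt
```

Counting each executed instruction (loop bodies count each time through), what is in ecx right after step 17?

mov edi, 0 → edi=0
mov ebx, 6 → ebx=6
mov eax, 6 → eax=6
mov ecx, 100 → ecx=100
or edi, 3 → edi=0|3=3
mov ebx, [ecx] → ebx=M[100]=20
xor edi, ebx → edi=3^20=23
add ecx, 4 → ecx=100+4=104
sub eax, 2 → eax=6-2=4
cmp eax, 0  (cmp 4,0)
jne again: taken
or edi, 3 → edi=23|3=23
mov ebx, [ecx] → ebx=M[104]=-7
xor edi, ebx → edi=23^(-7)=-18
add ecx, 4 → ecx=104+4=108
sub eax, 2 → eax=4-2=2
cmp eax, 0  (cmp 2,0)
After step 17: ecx = 108.

108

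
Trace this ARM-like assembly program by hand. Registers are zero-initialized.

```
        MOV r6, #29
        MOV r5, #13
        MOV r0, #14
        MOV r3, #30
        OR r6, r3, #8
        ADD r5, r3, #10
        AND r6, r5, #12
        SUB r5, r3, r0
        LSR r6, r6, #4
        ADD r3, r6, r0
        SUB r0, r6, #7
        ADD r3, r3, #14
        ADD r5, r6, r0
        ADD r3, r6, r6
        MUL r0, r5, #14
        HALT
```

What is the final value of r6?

r6=29
r5=13
r0=14
r3=30
r6=30|8=30
r5=30+10=40
r6=40&12=8
r5=30-14=16
r6=8>>4=0
r3=0+14=14
r0=0-7=-7
r3=14+14=28
r5=0+(-7)=-7
r3=0+0=0
r0=(-7)*14=-98
halt.

0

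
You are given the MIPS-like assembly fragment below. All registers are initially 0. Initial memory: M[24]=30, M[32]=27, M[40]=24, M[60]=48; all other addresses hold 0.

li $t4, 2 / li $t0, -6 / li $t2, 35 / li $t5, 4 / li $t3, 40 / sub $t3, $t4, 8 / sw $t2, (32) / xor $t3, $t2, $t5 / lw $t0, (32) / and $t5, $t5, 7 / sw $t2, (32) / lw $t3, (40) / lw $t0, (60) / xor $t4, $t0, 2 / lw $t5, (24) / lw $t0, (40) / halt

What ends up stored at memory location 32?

35

after li $t4, 2: $t4=2
after li $t0, -6: $t0=-6
after li $t2, 35: $t2=35
after li $t5, 4: $t5=4
after li $t3, 40: $t3=40
after sub $t3, $t4, 8: $t3=2-8=-6
sw $t2, (32) → M[32]=35
after xor $t3, $t2, $t5: $t3=35^4=39
after lw $t0, (32): $t0=M[32]=35
after and $t5, $t5, 7: $t5=4&7=4
sw $t2, (32) → M[32]=35
after lw $t3, (40): $t3=M[40]=24
after lw $t0, (60): $t0=M[60]=48
after xor $t4, $t0, 2: $t4=48^2=50
after lw $t5, (24): $t5=M[24]=30
after lw $t0, (40): $t0=M[40]=24
halt.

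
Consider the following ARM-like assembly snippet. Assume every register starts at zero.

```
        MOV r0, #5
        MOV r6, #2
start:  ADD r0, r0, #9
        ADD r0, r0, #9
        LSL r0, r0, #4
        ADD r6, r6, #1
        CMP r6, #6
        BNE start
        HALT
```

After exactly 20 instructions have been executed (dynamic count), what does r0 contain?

MOV r0, #5 → r0=5
MOV r6, #2 → r6=2
ADD r0, r0, #9 → r0=5+9=14
ADD r0, r0, #9 → r0=14+9=23
LSL r0, r0, #4 → r0=23<<4=368
ADD r6, r6, #1 → r6=2+1=3
CMP r6, #6  (cmp 3,6)
BNE start: taken
ADD r0, r0, #9 → r0=368+9=377
ADD r0, r0, #9 → r0=377+9=386
LSL r0, r0, #4 → r0=386<<4=6176
ADD r6, r6, #1 → r6=3+1=4
CMP r6, #6  (cmp 4,6)
BNE start: taken
ADD r0, r0, #9 → r0=6176+9=6185
ADD r0, r0, #9 → r0=6185+9=6194
LSL r0, r0, #4 → r0=6194<<4=99104
ADD r6, r6, #1 → r6=4+1=5
CMP r6, #6  (cmp 5,6)
BNE start: taken
After step 20: r0 = 99104.

99104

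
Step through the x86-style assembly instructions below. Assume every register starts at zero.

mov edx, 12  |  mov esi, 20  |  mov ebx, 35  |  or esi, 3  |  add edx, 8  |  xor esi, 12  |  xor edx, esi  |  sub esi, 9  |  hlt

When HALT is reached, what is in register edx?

edx=12
esi=20
ebx=35
esi=20|3=23
edx=12+8=20
esi=23^12=27
edx=20^27=15
esi=27-9=18
halt.

15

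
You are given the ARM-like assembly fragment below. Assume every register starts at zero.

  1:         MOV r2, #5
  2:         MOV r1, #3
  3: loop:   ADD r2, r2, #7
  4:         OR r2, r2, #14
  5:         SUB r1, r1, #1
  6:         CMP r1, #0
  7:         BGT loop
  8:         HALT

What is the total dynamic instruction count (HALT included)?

r2=5
r1=3
r2=5+7=12
r2=12|14=14
r1=3-1=2
CMP r1, #0  (cmp 2,0)
BGT loop: taken
r2=14+7=21
r2=21|14=31
r1=2-1=1
CMP r1, #0  (cmp 1,0)
BGT loop: taken
r2=31+7=38
r2=38|14=46
r1=1-1=0
CMP r1, #0  (cmp 0,0)
BGT loop: not taken
halt.
Total executed instructions: 18.

18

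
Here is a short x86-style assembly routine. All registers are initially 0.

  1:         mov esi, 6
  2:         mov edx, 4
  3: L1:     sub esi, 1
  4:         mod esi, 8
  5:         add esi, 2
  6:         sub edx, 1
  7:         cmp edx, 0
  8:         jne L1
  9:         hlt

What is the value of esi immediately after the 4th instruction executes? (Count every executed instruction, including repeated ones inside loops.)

5

after mov esi, 6: esi=6
after mov edx, 4: edx=4
after sub esi, 1: esi=6-1=5
after mod esi, 8: esi=5%8=5
After step 4: esi = 5.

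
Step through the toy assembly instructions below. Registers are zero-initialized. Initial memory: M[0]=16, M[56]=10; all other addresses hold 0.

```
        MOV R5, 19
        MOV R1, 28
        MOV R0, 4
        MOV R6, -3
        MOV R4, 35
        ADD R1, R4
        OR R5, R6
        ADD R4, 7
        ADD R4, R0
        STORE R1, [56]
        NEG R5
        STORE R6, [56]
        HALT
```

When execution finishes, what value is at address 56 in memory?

R5=19
R1=28
R0=4
R6=-3
R4=35
R1=28+35=63
R5=19|(-3)=-1
R4=35+7=42
R4=42+4=46
STORE R1, [56] → M[56]=63
R5=-(-1)=1
STORE R6, [56] → M[56]=-3
halt.

-3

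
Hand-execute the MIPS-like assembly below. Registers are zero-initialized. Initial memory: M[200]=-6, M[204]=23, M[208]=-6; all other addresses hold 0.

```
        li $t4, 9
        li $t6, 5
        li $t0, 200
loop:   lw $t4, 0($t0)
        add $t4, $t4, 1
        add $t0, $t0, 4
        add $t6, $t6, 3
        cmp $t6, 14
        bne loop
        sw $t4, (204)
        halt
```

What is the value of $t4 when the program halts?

-5

$t4=9
$t6=5
$t0=200
$t4=M[200]=-6
$t4=(-6)+1=-5
$t0=200+4=204
$t6=5+3=8
cmp $t6, 14  (cmp 8,14)
bne loop: taken
$t4=M[204]=23
$t4=23+1=24
$t0=204+4=208
$t6=8+3=11
cmp $t6, 14  (cmp 11,14)
bne loop: taken
$t4=M[208]=-6
$t4=(-6)+1=-5
$t0=208+4=212
$t6=11+3=14
cmp $t6, 14  (cmp 14,14)
bne loop: not taken
sw $t4, (204) → M[204]=-5
halt.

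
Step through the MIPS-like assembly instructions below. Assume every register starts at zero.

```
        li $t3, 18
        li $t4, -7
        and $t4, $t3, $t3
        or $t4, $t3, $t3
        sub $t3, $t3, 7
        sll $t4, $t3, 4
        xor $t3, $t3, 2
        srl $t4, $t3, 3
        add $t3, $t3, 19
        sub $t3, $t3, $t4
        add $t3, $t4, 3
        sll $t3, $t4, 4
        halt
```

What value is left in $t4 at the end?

1

after li $t3, 18: $t3=18
after li $t4, -7: $t4=-7
after and $t4, $t3, $t3: $t4=18&18=18
after or $t4, $t3, $t3: $t4=18|18=18
after sub $t3, $t3, 7: $t3=18-7=11
after sll $t4, $t3, 4: $t4=11<<4=176
after xor $t3, $t3, 2: $t3=11^2=9
after srl $t4, $t3, 3: $t4=9>>3=1
after add $t3, $t3, 19: $t3=9+19=28
after sub $t3, $t3, $t4: $t3=28-1=27
after add $t3, $t4, 3: $t3=1+3=4
after sll $t3, $t4, 4: $t3=1<<4=16
halt.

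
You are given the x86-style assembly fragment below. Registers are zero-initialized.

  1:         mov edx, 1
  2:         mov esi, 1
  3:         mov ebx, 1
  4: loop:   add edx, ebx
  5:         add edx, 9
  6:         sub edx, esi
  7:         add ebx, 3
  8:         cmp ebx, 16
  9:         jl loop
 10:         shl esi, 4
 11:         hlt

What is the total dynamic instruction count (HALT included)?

edx=1
esi=1
ebx=1
edx=1+1=2
edx=2+9=11
edx=11-1=10
ebx=1+3=4
cmp ebx, 16  (cmp 4,16)
jl loop: taken
edx=10+4=14
edx=14+9=23
edx=23-1=22
ebx=4+3=7
cmp ebx, 16  (cmp 7,16)
jl loop: taken
edx=22+7=29
edx=29+9=38
edx=38-1=37
ebx=7+3=10
cmp ebx, 16  (cmp 10,16)
jl loop: taken
edx=37+10=47
edx=47+9=56
edx=56-1=55
ebx=10+3=13
cmp ebx, 16  (cmp 13,16)
jl loop: taken
edx=55+13=68
edx=68+9=77
edx=77-1=76
ebx=13+3=16
cmp ebx, 16  (cmp 16,16)
jl loop: not taken
esi=1<<4=16
halt.
Total executed instructions: 35.

35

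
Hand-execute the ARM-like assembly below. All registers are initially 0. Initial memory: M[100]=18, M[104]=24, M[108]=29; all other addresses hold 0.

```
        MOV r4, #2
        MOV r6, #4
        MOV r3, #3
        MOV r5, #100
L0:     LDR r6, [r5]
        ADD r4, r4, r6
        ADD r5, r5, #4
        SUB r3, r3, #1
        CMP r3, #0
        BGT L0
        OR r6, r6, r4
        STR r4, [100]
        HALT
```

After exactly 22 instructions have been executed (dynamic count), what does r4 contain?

73

r4=2
r6=4
r3=3
r5=100
r6=M[100]=18
r4=2+18=20
r5=100+4=104
r3=3-1=2
CMP r3, #0  (cmp 2,0)
BGT L0: taken
r6=M[104]=24
r4=20+24=44
r5=104+4=108
r3=2-1=1
CMP r3, #0  (cmp 1,0)
BGT L0: taken
r6=M[108]=29
r4=44+29=73
r5=108+4=112
r3=1-1=0
CMP r3, #0  (cmp 0,0)
BGT L0: not taken
After step 22: r4 = 73.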